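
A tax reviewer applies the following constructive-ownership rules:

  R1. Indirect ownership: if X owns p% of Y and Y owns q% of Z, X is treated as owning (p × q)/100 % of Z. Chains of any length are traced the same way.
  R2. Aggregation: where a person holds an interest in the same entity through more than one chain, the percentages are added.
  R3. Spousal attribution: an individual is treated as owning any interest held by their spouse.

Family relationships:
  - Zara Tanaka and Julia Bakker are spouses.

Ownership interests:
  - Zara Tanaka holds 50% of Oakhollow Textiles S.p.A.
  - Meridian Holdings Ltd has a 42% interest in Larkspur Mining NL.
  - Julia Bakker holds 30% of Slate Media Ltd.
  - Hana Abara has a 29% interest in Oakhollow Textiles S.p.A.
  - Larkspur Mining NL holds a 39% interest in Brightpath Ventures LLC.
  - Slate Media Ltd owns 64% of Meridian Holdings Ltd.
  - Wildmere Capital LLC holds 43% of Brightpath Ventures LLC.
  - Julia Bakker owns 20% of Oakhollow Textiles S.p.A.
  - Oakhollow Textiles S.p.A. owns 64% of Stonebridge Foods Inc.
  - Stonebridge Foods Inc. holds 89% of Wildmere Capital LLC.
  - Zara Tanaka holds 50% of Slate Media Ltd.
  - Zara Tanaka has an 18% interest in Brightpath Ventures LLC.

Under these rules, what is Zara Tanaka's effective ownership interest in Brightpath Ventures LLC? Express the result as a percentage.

By spousal attribution (R3), Zara Tanaka is treated as also owning Julia Bakker's interest in Slate Media Ltd, giving 50% + 30% = 80%.
By spousal attribution (R3), Zara Tanaka is treated as also owning Julia Bakker's interest in Oakhollow Textiles S.p.A, giving 50% + 20% = 70%.
Chain via Slate Media Ltd → Meridian Holdings Ltd → Larkspur Mining NL (R1): 80% × 64% × 42% × 39% = 8.38656% of Brightpath Ventures LLC.
Chain via Oakhollow Textiles S.p.A. → Stonebridge Foods Inc. → Wildmere Capital LLC (R1): 70% × 64% × 89% × 43% = 17.14496% of Brightpath Ventures LLC.
Direct interest in Brightpath Ventures LLC: 18%.
Aggregating (R2): 8.38656% + 17.14496% + 18% = 43.53152%.

43.53152%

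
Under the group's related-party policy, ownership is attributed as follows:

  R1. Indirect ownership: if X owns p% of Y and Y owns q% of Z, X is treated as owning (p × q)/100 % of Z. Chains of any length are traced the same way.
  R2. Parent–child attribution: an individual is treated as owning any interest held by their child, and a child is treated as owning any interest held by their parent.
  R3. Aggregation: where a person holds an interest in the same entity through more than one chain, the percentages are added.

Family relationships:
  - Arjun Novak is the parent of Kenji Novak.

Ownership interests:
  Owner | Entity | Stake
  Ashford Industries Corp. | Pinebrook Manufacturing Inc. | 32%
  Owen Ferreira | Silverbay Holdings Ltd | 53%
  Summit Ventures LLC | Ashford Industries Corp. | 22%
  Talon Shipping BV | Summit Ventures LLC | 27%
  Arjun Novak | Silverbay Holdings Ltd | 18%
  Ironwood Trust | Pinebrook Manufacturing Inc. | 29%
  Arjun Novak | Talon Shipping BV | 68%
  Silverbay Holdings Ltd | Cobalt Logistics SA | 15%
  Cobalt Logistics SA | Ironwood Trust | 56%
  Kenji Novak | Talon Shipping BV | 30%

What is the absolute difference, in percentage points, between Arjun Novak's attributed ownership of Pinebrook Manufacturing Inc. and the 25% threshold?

By parent–child attribution (R2), Arjun Novak is treated as also owning Kenji Novak's interest in Talon Shipping BV, giving 68% + 30% = 98%.
Chain via Silverbay Holdings Ltd → Cobalt Logistics SA → Ironwood Trust (R1): 18% × 15% × 56% × 29% = 0.43848% of Pinebrook Manufacturing Inc.
Chain via Talon Shipping BV → Summit Ventures LLC → Ashford Industries Corp. (R1): 98% × 27% × 22% × 32% = 1.862784% of Pinebrook Manufacturing Inc.
Aggregating (R3): 0.43848% + 1.862784% = 2.301264%.
2.301264% falls short of the 25% threshold by 22.698736 percentage points.

22.698736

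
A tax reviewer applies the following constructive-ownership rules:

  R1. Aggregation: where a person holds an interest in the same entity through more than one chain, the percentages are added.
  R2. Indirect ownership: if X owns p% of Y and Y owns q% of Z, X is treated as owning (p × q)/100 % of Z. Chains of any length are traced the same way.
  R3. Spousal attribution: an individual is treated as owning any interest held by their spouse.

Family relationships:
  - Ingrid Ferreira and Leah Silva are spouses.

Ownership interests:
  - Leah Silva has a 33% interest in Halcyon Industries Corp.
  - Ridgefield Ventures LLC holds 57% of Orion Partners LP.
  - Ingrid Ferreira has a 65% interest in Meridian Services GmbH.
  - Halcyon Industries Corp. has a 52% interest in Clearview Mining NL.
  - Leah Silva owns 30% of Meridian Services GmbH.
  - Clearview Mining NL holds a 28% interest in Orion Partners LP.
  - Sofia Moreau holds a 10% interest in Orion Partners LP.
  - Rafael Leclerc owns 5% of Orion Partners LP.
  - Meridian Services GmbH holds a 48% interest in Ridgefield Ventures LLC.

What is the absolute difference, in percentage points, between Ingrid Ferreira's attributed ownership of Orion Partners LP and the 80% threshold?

By spousal attribution (R3), Ingrid Ferreira is treated as also owning Leah Silva's interest in Meridian Services GmbH, giving 65% + 30% = 95%.
By spousal attribution (R3), Ingrid Ferreira is treated as owning Leah Silva's 33% interest in Halcyon Industries Corp.
Chain via Meridian Services GmbH → Ridgefield Ventures LLC (R2): 95% × 48% × 57% = 25.992% of Orion Partners LP.
Chain via Halcyon Industries Corp. → Clearview Mining NL (R2): 33% × 52% × 28% = 4.8048% of Orion Partners LP.
Aggregating (R1): 25.992% + 4.8048% = 30.7968%.
30.7968% falls short of the 80% threshold by 49.2032 percentage points.

49.2032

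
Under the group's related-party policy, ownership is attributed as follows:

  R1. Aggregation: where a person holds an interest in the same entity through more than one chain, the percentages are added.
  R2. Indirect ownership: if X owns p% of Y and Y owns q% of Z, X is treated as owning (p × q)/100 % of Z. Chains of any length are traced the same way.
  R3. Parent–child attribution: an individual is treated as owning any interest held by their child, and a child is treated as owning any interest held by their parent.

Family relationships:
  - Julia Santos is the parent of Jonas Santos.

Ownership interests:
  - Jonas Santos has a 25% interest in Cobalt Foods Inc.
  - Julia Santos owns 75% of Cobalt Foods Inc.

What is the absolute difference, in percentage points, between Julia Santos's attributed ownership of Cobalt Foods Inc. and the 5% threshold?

By parent–child attribution (R3), Julia Santos is treated as also owning Jonas Santos's interest in Cobalt Foods Inc, giving 75% + 25% = 100%.
Direct interest in Cobalt Foods Inc: 100%.
100% exceeds the 5% threshold by 95 percentage points.

95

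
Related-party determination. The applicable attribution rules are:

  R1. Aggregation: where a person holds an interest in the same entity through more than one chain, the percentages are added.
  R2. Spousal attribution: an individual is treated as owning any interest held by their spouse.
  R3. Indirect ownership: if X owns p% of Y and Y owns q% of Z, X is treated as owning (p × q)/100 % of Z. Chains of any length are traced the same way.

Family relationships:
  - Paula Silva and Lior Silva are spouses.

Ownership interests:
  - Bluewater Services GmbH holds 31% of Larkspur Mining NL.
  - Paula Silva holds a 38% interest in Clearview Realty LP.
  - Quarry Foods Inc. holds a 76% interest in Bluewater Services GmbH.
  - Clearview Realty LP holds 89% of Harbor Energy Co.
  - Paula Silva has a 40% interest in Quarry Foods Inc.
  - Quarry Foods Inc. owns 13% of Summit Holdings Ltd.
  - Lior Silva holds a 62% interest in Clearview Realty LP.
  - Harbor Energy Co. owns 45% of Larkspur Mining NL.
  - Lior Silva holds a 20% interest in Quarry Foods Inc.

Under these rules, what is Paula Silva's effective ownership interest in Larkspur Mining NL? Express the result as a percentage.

54.186%

By spousal attribution (R2), Paula Silva is treated as also owning Lior Silva's interest in Quarry Foods Inc, giving 40% + 20% = 60%.
By spousal attribution (R2), Paula Silva is treated as also owning Lior Silva's interest in Clearview Realty LP, giving 38% + 62% = 100%.
Chain via Quarry Foods Inc. → Bluewater Services GmbH (R3): 60% × 76% × 31% = 14.136% of Larkspur Mining NL.
Chain via Clearview Realty LP → Harbor Energy Co. (R3): 100% × 89% × 45% = 40.05% of Larkspur Mining NL.
Aggregating (R1): 14.136% + 40.05% = 54.186%.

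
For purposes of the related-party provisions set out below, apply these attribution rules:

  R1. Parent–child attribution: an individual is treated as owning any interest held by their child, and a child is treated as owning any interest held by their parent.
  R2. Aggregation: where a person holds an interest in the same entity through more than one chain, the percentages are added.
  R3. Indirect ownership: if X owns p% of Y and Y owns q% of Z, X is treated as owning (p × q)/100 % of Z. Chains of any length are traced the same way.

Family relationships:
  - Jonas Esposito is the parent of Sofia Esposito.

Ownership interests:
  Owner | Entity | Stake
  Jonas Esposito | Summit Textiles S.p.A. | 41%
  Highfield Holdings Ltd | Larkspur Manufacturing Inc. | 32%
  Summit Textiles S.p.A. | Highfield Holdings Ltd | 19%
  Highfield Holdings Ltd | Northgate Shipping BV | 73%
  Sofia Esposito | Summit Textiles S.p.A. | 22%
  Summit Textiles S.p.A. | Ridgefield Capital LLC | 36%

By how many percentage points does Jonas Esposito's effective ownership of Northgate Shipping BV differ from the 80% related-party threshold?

71.2619

By parent–child attribution (R1), Jonas Esposito is treated as also owning Sofia Esposito's interest in Summit Textiles S.p.A, giving 41% + 22% = 63%.
Chain via Summit Textiles S.p.A. → Highfield Holdings Ltd (R3): 63% × 19% × 73% = 8.7381% of Northgate Shipping BV.
8.7381% falls short of the 80% threshold by 71.2619 percentage points.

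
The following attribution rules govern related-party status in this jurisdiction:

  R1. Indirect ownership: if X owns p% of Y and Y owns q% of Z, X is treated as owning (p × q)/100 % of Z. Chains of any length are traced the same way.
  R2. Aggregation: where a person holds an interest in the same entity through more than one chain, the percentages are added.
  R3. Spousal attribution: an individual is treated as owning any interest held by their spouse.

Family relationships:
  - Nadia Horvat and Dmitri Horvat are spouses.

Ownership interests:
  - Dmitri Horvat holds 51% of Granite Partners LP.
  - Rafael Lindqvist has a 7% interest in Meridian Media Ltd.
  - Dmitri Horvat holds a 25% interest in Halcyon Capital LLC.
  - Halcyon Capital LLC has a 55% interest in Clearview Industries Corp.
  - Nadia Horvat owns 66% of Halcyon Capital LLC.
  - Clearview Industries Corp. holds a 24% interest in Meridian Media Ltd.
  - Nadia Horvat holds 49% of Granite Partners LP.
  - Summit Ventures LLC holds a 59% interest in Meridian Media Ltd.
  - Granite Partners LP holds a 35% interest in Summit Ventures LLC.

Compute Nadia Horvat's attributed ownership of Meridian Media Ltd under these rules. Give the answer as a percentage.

32.662%

By spousal attribution (R3), Nadia Horvat is treated as also owning Dmitri Horvat's interest in Halcyon Capital LLC, giving 66% + 25% = 91%.
By spousal attribution (R3), Nadia Horvat is treated as also owning Dmitri Horvat's interest in Granite Partners LP, giving 49% + 51% = 100%.
Chain via Halcyon Capital LLC → Clearview Industries Corp. (R1): 91% × 55% × 24% = 12.012% of Meridian Media Ltd.
Chain via Granite Partners LP → Summit Ventures LLC (R1): 100% × 35% × 59% = 20.65% of Meridian Media Ltd.
Aggregating (R2): 12.012% + 20.65% = 32.662%.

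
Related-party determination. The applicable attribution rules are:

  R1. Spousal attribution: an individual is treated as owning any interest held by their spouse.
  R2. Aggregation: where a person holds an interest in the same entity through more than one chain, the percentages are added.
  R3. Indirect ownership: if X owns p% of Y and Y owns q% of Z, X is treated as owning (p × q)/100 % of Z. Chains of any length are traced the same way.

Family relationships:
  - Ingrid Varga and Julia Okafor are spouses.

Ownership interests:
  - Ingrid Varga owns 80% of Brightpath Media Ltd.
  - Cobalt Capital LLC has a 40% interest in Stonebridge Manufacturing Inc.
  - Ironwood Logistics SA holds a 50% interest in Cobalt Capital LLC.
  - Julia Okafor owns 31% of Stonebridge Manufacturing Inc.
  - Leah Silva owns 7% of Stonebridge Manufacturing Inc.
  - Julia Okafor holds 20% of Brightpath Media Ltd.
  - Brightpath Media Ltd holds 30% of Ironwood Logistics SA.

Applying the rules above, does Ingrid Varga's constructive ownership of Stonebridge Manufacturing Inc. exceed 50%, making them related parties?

No

By spousal attribution (R1), Ingrid Varga is treated as also owning Julia Okafor's interest in Brightpath Media Ltd, giving 80% + 20% = 100%.
By spousal attribution (R1), Ingrid Varga is treated as owning Julia Okafor's 31% interest in Stonebridge Manufacturing Inc.
Chain via Brightpath Media Ltd → Ironwood Logistics SA → Cobalt Capital LLC (R3): 100% × 30% × 50% × 40% = 6% of Stonebridge Manufacturing Inc.
Direct interest in Stonebridge Manufacturing Inc: 31%.
Aggregating (R2): 6% + 31% = 37%.
37% does not exceed the 50% threshold, so Ingrid is not a related party to Stonebridge Manufacturing Inc.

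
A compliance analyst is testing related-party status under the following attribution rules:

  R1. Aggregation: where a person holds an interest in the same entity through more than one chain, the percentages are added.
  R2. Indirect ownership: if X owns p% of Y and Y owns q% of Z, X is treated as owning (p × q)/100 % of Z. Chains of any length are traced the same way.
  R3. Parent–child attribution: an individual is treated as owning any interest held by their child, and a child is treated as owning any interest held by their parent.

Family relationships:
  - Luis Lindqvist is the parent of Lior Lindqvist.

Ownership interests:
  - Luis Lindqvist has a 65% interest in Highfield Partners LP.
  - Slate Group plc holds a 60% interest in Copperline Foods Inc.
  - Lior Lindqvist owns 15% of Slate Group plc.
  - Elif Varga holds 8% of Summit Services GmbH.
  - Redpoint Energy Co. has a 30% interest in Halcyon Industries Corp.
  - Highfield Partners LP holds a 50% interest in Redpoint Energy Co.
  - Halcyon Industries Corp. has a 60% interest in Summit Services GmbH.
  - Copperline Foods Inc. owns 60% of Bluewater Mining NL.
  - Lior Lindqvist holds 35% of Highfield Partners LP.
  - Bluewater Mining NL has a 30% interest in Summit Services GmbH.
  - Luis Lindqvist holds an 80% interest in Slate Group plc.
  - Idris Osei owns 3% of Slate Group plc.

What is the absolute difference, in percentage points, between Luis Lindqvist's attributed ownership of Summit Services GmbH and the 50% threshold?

30.74

By parent–child attribution (R3), Luis Lindqvist is treated as also owning Lior Lindqvist's interest in Highfield Partners LP, giving 65% + 35% = 100%.
By parent–child attribution (R3), Luis Lindqvist is treated as also owning Lior Lindqvist's interest in Slate Group plc, giving 80% + 15% = 95%.
Chain via Highfield Partners LP → Redpoint Energy Co. → Halcyon Industries Corp. (R2): 100% × 50% × 30% × 60% = 9% of Summit Services GmbH.
Chain via Slate Group plc → Copperline Foods Inc. → Bluewater Mining NL (R2): 95% × 60% × 60% × 30% = 10.26% of Summit Services GmbH.
Aggregating (R1): 9% + 10.26% = 19.26%.
19.26% falls short of the 50% threshold by 30.74 percentage points.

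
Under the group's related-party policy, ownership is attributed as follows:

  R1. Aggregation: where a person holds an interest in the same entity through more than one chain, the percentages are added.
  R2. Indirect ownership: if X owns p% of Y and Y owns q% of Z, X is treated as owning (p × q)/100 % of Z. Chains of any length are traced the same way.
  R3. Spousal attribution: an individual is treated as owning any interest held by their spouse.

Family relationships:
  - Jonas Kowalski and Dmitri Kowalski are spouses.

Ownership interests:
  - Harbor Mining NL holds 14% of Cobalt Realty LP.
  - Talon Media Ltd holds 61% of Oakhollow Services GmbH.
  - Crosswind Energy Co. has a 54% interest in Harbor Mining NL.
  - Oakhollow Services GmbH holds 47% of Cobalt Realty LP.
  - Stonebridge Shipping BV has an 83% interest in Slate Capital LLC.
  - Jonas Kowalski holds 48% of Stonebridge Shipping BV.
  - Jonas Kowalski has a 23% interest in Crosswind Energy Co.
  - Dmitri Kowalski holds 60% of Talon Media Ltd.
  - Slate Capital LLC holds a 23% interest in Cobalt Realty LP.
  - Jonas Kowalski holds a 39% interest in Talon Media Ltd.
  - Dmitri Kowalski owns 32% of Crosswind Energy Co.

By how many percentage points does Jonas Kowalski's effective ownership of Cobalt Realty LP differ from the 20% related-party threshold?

21.7045

By spousal attribution (R3), Jonas Kowalski is treated as also owning Dmitri Kowalski's interest in Talon Media Ltd, giving 39% + 60% = 99%.
By spousal attribution (R3), Jonas Kowalski is treated as also owning Dmitri Kowalski's interest in Crosswind Energy Co, giving 23% + 32% = 55%.
Chain via Talon Media Ltd → Oakhollow Services GmbH (R2): 99% × 61% × 47% = 28.3833% of Cobalt Realty LP.
Chain via Stonebridge Shipping BV → Slate Capital LLC (R2): 48% × 83% × 23% = 9.1632% of Cobalt Realty LP.
Chain via Crosswind Energy Co. → Harbor Mining NL (R2): 55% × 54% × 14% = 4.158% of Cobalt Realty LP.
Aggregating (R1): 28.3833% + 9.1632% + 4.158% = 41.7045%.
41.7045% exceeds the 20% threshold by 21.7045 percentage points.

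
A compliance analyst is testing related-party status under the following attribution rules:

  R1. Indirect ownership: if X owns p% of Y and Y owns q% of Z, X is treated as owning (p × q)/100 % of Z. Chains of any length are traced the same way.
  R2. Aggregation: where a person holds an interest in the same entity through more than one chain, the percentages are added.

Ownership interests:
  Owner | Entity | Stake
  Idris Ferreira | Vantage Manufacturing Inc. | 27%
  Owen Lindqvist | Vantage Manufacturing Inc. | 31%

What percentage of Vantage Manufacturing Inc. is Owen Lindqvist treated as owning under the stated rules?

31%

Direct interest in Vantage Manufacturing Inc: 31%.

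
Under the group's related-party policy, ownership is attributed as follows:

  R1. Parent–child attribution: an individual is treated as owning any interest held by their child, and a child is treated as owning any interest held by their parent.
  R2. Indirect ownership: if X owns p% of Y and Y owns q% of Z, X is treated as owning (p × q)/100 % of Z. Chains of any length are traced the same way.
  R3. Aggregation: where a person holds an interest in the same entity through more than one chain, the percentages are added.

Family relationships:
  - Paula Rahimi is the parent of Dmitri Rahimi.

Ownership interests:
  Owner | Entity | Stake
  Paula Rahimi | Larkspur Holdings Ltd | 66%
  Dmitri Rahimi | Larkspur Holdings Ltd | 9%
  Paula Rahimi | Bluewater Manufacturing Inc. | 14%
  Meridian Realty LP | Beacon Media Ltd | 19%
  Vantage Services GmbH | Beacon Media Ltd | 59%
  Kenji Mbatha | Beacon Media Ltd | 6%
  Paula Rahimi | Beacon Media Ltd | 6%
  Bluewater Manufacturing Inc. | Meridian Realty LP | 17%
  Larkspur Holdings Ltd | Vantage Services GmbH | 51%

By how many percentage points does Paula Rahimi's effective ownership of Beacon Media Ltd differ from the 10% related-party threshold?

19.0197

By parent–child attribution (R1), Paula Rahimi is treated as also owning Dmitri Rahimi's interest in Larkspur Holdings Ltd, giving 66% + 9% = 75%.
Chain via Bluewater Manufacturing Inc. → Meridian Realty LP (R2): 14% × 17% × 19% = 0.4522% of Beacon Media Ltd.
Chain via Larkspur Holdings Ltd → Vantage Services GmbH (R2): 75% × 51% × 59% = 22.5675% of Beacon Media Ltd.
Direct interest in Beacon Media Ltd: 6%.
Aggregating (R3): 0.4522% + 22.5675% + 6% = 29.0197%.
29.0197% exceeds the 10% threshold by 19.0197 percentage points.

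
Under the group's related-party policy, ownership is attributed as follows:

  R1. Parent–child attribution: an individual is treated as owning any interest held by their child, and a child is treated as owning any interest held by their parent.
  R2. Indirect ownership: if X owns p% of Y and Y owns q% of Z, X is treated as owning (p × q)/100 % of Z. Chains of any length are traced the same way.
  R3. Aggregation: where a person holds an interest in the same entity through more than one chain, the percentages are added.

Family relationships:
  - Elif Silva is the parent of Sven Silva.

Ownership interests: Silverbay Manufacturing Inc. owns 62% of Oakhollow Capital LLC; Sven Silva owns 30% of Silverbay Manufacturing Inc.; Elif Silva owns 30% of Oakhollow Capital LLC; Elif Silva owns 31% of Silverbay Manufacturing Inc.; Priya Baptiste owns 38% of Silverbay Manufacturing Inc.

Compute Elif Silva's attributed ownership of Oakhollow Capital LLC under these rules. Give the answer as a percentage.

67.82%

By parent–child attribution (R1), Elif Silva is treated as also owning Sven Silva's interest in Silverbay Manufacturing Inc, giving 31% + 30% = 61%.
Chain via Silverbay Manufacturing Inc. (R2): 61% × 62% = 37.82% of Oakhollow Capital LLC.
Direct interest in Oakhollow Capital LLC: 30%.
Aggregating (R3): 37.82% + 30% = 67.82%.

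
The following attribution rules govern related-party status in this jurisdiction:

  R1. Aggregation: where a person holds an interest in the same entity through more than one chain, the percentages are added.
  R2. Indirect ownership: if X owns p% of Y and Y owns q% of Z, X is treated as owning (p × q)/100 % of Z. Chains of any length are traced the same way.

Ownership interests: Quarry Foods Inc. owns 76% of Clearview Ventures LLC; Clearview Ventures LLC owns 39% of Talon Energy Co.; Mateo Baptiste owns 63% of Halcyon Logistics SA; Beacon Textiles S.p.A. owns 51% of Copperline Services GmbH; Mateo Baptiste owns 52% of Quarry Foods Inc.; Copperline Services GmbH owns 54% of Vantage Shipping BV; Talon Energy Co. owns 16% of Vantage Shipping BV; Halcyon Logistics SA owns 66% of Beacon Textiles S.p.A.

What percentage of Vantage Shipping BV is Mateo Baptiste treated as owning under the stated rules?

13.91718%

Chain via Halcyon Logistics SA → Beacon Textiles S.p.A. → Copperline Services GmbH (R2): 63% × 66% × 51% × 54% = 11.451132% of Vantage Shipping BV.
Chain via Quarry Foods Inc. → Clearview Ventures LLC → Talon Energy Co. (R2): 52% × 76% × 39% × 16% = 2.466048% of Vantage Shipping BV.
Aggregating (R1): 11.451132% + 2.466048% = 13.91718%.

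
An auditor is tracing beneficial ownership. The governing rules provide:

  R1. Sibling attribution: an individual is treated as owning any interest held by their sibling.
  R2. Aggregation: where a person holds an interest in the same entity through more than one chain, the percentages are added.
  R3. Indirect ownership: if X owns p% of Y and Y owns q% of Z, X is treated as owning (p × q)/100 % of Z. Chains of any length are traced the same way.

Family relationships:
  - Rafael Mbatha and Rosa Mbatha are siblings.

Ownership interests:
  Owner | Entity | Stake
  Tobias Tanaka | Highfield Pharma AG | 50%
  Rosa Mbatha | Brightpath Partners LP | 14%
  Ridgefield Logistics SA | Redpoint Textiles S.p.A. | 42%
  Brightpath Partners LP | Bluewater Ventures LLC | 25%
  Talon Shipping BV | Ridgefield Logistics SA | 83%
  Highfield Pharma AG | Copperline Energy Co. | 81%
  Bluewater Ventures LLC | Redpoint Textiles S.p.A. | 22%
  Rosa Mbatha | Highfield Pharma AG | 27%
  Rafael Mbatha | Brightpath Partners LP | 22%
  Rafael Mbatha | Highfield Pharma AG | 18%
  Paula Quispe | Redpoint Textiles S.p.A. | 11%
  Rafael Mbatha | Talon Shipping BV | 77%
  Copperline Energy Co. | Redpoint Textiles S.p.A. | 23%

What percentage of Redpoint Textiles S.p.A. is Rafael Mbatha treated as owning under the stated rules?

By sibling attribution (R1), Rafael Mbatha is treated as also owning Rosa Mbatha's interest in Brightpath Partners LP, giving 22% + 14% = 36%.
By sibling attribution (R1), Rafael Mbatha is treated as also owning Rosa Mbatha's interest in Highfield Pharma AG, giving 18% + 27% = 45%.
Chain via Brightpath Partners LP → Bluewater Ventures LLC (R3): 36% × 25% × 22% = 1.98% of Redpoint Textiles S.p.A.
Chain via Highfield Pharma AG → Copperline Energy Co. (R3): 45% × 81% × 23% = 8.3835% of Redpoint Textiles S.p.A.
Chain via Talon Shipping BV → Ridgefield Logistics SA (R3): 77% × 83% × 42% = 26.8422% of Redpoint Textiles S.p.A.
Aggregating (R2): 1.98% + 8.3835% + 26.8422% = 37.2057%.

37.2057%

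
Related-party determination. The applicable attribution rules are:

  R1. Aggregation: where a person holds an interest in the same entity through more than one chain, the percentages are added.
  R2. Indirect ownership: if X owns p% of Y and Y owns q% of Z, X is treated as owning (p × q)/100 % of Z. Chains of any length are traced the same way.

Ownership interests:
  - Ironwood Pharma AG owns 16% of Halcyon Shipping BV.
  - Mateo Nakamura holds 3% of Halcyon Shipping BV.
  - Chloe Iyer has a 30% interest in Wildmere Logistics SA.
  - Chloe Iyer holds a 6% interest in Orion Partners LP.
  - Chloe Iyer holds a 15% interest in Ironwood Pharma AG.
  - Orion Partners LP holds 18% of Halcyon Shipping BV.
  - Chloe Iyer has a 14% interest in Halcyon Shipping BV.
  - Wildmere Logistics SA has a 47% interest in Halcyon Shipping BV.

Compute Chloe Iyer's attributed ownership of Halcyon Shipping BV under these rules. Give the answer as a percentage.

31.58%

Chain via Ironwood Pharma AG (R2): 15% × 16% = 2.4% of Halcyon Shipping BV.
Chain via Wildmere Logistics SA (R2): 30% × 47% = 14.1% of Halcyon Shipping BV.
Chain via Orion Partners LP (R2): 6% × 18% = 1.08% of Halcyon Shipping BV.
Direct interest in Halcyon Shipping BV: 14%.
Aggregating (R1): 2.4% + 14.1% + 1.08% + 14% = 31.58%.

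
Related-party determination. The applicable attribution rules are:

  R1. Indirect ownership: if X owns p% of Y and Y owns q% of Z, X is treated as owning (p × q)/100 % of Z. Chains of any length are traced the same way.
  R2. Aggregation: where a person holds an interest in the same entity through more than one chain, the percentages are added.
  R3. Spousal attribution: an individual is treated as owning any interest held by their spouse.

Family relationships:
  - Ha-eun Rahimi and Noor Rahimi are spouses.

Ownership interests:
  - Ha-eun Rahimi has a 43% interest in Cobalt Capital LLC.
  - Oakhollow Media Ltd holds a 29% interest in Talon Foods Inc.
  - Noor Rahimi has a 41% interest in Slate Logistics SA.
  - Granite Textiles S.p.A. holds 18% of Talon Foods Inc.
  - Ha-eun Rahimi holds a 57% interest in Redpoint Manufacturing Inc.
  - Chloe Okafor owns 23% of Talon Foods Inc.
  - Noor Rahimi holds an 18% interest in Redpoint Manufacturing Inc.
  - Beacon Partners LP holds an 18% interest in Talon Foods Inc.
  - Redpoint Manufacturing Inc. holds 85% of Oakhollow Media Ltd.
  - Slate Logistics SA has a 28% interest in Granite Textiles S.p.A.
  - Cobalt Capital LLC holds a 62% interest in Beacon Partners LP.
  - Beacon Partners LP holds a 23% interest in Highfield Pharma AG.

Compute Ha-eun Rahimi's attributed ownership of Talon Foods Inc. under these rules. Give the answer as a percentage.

25.3527%

By spousal attribution (R3), Ha-eun Rahimi is treated as also owning Noor Rahimi's interest in Redpoint Manufacturing Inc, giving 57% + 18% = 75%.
By spousal attribution (R3), Ha-eun Rahimi is treated as owning Noor Rahimi's 41% interest in Slate Logistics SA.
Chain via Cobalt Capital LLC → Beacon Partners LP (R1): 43% × 62% × 18% = 4.7988% of Talon Foods Inc.
Chain via Redpoint Manufacturing Inc. → Oakhollow Media Ltd (R1): 75% × 85% × 29% = 18.4875% of Talon Foods Inc.
Chain via Slate Logistics SA → Granite Textiles S.p.A. (R1): 41% × 28% × 18% = 2.0664% of Talon Foods Inc.
Aggregating (R2): 4.7988% + 18.4875% + 2.0664% = 25.3527%.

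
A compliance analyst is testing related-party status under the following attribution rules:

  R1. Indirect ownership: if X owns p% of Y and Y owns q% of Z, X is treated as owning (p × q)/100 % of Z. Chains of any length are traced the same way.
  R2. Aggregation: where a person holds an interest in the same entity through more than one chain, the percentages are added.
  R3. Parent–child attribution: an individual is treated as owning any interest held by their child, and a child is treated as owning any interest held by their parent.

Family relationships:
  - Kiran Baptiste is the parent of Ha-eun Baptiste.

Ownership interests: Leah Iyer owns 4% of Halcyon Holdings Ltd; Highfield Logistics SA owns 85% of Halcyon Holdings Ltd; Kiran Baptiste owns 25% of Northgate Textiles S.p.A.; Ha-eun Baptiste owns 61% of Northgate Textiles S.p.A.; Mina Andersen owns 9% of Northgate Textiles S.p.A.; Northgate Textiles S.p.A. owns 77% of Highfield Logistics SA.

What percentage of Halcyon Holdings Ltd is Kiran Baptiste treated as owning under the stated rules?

By parent–child attribution (R3), Kiran Baptiste is treated as also owning Ha-eun Baptiste's interest in Northgate Textiles S.p.A, giving 25% + 61% = 86%.
Chain via Northgate Textiles S.p.A. → Highfield Logistics SA (R1): 86% × 77% × 85% = 56.287% of Halcyon Holdings Ltd.

56.287%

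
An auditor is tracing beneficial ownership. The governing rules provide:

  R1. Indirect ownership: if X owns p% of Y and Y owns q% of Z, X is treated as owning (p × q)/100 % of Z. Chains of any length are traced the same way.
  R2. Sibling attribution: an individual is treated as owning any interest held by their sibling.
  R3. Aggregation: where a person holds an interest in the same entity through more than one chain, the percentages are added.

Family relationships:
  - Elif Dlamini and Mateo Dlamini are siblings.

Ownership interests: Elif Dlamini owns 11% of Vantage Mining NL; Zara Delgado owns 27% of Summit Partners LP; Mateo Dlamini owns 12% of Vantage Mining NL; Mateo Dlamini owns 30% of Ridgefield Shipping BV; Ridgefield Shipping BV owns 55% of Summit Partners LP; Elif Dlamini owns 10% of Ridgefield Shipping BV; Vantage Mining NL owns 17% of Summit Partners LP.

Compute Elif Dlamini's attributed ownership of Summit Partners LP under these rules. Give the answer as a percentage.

By sibling attribution (R2), Elif Dlamini is treated as also owning Mateo Dlamini's interest in Vantage Mining NL, giving 11% + 12% = 23%.
By sibling attribution (R2), Elif Dlamini is treated as also owning Mateo Dlamini's interest in Ridgefield Shipping BV, giving 10% + 30% = 40%.
Chain via Vantage Mining NL (R1): 23% × 17% = 3.91% of Summit Partners LP.
Chain via Ridgefield Shipping BV (R1): 40% × 55% = 22% of Summit Partners LP.
Aggregating (R3): 3.91% + 22% = 25.91%.

25.91%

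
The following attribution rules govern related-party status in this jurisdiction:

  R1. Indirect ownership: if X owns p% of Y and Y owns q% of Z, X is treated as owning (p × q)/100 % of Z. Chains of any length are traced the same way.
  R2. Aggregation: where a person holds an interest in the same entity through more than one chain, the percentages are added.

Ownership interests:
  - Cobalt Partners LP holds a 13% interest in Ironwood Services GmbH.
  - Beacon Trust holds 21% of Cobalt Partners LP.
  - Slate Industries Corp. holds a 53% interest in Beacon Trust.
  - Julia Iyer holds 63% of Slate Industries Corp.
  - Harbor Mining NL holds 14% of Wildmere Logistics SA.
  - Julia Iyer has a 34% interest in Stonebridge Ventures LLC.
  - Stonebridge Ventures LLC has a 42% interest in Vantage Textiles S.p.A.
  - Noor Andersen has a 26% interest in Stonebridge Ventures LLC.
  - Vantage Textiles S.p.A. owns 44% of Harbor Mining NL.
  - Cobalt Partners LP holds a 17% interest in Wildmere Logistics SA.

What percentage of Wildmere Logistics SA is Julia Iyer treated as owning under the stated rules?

Chain via Stonebridge Ventures LLC → Vantage Textiles S.p.A. → Harbor Mining NL (R1): 34% × 42% × 44% × 14% = 0.879648% of Wildmere Logistics SA.
Chain via Slate Industries Corp. → Beacon Trust → Cobalt Partners LP (R1): 63% × 53% × 21% × 17% = 1.192023% of Wildmere Logistics SA.
Aggregating (R2): 0.879648% + 1.192023% = 2.071671%.

2.071671%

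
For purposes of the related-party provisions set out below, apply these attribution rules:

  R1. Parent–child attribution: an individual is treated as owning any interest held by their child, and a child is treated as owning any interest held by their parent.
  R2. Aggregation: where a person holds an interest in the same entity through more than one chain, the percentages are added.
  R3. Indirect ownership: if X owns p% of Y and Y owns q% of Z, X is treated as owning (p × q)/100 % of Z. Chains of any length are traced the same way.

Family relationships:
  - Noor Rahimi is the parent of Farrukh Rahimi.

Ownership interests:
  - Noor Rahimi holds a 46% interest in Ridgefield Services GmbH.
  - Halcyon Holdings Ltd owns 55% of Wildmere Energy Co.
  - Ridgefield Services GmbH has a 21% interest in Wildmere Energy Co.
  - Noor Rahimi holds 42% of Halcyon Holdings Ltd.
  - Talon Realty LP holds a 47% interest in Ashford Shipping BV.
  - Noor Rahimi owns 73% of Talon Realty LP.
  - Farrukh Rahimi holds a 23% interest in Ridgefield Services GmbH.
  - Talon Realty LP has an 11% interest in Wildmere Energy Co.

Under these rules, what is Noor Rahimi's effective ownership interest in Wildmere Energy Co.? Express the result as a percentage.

By parent–child attribution (R1), Noor Rahimi is treated as also owning Farrukh Rahimi's interest in Ridgefield Services GmbH, giving 46% + 23% = 69%.
Chain via Talon Realty LP (R3): 73% × 11% = 8.03% of Wildmere Energy Co.
Chain via Halcyon Holdings Ltd (R3): 42% × 55% = 23.1% of Wildmere Energy Co.
Chain via Ridgefield Services GmbH (R3): 69% × 21% = 14.49% of Wildmere Energy Co.
Aggregating (R2): 8.03% + 23.1% + 14.49% = 45.62%.

45.62%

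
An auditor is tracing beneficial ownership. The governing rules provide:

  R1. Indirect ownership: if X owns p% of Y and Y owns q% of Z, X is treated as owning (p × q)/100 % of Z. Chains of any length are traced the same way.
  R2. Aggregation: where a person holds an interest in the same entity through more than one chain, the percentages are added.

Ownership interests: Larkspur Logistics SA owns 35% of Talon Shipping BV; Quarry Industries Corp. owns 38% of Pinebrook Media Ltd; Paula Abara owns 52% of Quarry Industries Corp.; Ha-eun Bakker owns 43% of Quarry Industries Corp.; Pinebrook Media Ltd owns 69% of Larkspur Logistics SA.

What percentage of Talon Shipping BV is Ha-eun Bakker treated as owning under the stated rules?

3.94611%

Chain via Quarry Industries Corp. → Pinebrook Media Ltd → Larkspur Logistics SA (R1): 43% × 38% × 69% × 35% = 3.94611% of Talon Shipping BV.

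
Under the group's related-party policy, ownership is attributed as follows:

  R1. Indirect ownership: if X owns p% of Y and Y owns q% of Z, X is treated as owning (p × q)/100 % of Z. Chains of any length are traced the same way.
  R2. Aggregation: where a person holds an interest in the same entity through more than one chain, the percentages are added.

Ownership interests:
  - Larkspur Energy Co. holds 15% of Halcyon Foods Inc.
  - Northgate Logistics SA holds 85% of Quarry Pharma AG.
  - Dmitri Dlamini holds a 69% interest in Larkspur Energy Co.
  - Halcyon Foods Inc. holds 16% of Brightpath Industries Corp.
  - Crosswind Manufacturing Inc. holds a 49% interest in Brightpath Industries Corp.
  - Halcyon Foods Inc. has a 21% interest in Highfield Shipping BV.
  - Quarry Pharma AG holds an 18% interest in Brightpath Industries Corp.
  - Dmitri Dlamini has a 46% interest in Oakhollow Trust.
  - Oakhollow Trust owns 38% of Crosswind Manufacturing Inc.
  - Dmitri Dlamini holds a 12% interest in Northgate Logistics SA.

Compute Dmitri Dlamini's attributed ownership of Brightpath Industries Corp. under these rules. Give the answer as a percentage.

12.0572%

Chain via Oakhollow Trust → Crosswind Manufacturing Inc. (R1): 46% × 38% × 49% = 8.5652% of Brightpath Industries Corp.
Chain via Larkspur Energy Co. → Halcyon Foods Inc. (R1): 69% × 15% × 16% = 1.656% of Brightpath Industries Corp.
Chain via Northgate Logistics SA → Quarry Pharma AG (R1): 12% × 85% × 18% = 1.836% of Brightpath Industries Corp.
Aggregating (R2): 8.5652% + 1.656% + 1.836% = 12.0572%.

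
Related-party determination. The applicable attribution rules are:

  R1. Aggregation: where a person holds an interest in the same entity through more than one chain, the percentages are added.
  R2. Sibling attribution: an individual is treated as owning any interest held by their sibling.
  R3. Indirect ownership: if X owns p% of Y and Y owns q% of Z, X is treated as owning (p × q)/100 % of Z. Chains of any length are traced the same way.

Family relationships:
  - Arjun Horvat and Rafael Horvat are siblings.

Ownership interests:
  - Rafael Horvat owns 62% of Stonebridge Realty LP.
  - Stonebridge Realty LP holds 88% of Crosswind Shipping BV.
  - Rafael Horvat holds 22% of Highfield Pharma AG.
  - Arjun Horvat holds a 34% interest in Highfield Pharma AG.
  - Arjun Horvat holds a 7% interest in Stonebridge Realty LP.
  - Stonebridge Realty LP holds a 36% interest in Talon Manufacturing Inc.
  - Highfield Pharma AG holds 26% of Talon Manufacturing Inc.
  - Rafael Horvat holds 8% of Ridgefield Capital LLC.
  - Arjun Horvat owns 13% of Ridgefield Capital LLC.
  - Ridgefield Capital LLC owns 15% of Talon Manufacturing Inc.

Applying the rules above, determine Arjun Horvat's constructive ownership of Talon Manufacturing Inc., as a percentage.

By sibling attribution (R2), Arjun Horvat is treated as also owning Rafael Horvat's interest in Stonebridge Realty LP, giving 7% + 62% = 69%.
By sibling attribution (R2), Arjun Horvat is treated as also owning Rafael Horvat's interest in Ridgefield Capital LLC, giving 13% + 8% = 21%.
By sibling attribution (R2), Arjun Horvat is treated as also owning Rafael Horvat's interest in Highfield Pharma AG, giving 34% + 22% = 56%.
Chain via Stonebridge Realty LP (R3): 69% × 36% = 24.84% of Talon Manufacturing Inc.
Chain via Ridgefield Capital LLC (R3): 21% × 15% = 3.15% of Talon Manufacturing Inc.
Chain via Highfield Pharma AG (R3): 56% × 26% = 14.56% of Talon Manufacturing Inc.
Aggregating (R1): 24.84% + 3.15% + 14.56% = 42.55%.

42.55%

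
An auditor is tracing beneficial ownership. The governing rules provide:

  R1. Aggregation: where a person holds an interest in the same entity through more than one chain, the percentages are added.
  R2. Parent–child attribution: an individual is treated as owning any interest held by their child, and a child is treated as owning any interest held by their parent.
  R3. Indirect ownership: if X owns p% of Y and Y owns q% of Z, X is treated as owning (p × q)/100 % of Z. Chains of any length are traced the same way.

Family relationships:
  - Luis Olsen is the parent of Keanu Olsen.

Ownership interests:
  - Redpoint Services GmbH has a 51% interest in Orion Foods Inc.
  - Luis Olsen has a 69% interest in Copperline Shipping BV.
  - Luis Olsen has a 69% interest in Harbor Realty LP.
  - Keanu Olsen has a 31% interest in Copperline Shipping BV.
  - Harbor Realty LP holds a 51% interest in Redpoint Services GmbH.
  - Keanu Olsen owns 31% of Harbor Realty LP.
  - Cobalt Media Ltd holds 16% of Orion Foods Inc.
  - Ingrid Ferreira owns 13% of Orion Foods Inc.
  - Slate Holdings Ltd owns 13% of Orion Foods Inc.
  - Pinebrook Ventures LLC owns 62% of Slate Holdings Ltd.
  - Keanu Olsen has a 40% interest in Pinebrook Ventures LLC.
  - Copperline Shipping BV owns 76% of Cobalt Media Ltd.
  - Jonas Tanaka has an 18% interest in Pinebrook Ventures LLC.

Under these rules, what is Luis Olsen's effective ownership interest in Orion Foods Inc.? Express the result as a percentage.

41.394%

By parent–child attribution (R2), Luis Olsen is treated as also owning Keanu Olsen's interest in Copperline Shipping BV, giving 69% + 31% = 100%.
By parent–child attribution (R2), Luis Olsen is treated as also owning Keanu Olsen's interest in Harbor Realty LP, giving 69% + 31% = 100%.
By parent–child attribution (R2), Luis Olsen is treated as owning Keanu Olsen's 40% interest in Pinebrook Ventures LLC.
Chain via Copperline Shipping BV → Cobalt Media Ltd (R3): 100% × 76% × 16% = 12.16% of Orion Foods Inc.
Chain via Harbor Realty LP → Redpoint Services GmbH (R3): 100% × 51% × 51% = 26.01% of Orion Foods Inc.
Chain via Pinebrook Ventures LLC → Slate Holdings Ltd (R3): 40% × 62% × 13% = 3.224% of Orion Foods Inc.
Aggregating (R1): 12.16% + 26.01% + 3.224% = 41.394%.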